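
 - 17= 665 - 682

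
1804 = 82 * 22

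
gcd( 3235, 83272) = 1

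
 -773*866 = -669418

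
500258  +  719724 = 1219982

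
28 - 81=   -  53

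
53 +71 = 124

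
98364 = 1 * 98364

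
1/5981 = 1/5981= 0.00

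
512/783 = 512/783 = 0.65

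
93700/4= 23425 = 23425.00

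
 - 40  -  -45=5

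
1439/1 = 1439 = 1439.00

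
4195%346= 43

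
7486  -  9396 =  - 1910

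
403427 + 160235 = 563662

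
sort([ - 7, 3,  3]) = [ - 7,3,3]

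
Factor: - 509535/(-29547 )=5^1 * 7^(-2 )*13^2  =  845/49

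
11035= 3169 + 7866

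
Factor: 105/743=3^1*5^1 * 7^1*743^( - 1 )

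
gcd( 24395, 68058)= 1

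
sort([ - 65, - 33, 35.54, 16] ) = [ - 65,- 33,  16, 35.54]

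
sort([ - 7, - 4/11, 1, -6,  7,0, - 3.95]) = [  -  7,-6, - 3.95, -4/11,0,1, 7]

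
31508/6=15754/3=5251.33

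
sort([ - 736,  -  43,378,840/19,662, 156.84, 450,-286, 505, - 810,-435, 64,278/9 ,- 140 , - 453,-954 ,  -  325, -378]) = [ - 954,  -  810,- 736, - 453,-435,-378,-325, - 286, - 140,-43,278/9,  840/19,64,156.84,378,450,505,662]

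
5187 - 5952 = - 765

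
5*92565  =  462825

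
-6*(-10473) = 62838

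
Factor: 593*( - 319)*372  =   - 70370124 = - 2^2*3^1*11^1*29^1*31^1*593^1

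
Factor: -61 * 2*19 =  - 2318=-  2^1*19^1*61^1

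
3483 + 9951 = 13434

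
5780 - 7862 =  - 2082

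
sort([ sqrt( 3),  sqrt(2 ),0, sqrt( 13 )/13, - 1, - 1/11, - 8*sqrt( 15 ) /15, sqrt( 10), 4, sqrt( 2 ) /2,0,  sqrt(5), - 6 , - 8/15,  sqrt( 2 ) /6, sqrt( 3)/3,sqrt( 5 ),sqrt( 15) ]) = [ - 6, - 8*sqrt(15 ) /15, - 1, - 8/15, - 1/11, 0,0, sqrt(2 )/6,  sqrt( 13)/13,  sqrt( 3 ) /3 , sqrt( 2 ) /2,  sqrt( 2),  sqrt (3), sqrt ( 5), sqrt( 5 ),sqrt( 10 ), sqrt(15),4]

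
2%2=0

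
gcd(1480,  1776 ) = 296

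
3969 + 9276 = 13245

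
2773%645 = 193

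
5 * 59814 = 299070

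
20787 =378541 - 357754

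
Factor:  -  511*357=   -  182427 = -3^1*  7^2*17^1*73^1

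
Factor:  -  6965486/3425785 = - 633226/311435= - 2^1 * 5^( - 1) * 11^1  *107^1 * 199^( - 1 )*269^1*313^( - 1 ) 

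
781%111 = 4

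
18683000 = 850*21980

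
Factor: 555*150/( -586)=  - 3^2*5^3*37^1 * 293^( - 1) = -41625/293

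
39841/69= 39841/69=577.41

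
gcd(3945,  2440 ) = 5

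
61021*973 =59373433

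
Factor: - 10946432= - 2^7*7^1*19^1*643^1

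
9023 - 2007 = 7016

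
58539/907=58539/907 = 64.54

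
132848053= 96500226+36347827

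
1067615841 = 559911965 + 507703876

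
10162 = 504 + 9658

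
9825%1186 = 337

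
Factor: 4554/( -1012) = -2^( - 1)*3^2 = - 9/2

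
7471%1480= 71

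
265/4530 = 53/906 = 0.06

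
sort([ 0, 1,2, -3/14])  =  [ - 3/14, 0,1,2 ] 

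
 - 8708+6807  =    -  1901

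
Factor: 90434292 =2^2*3^1* 13^1 * 579707^1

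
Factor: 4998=2^1*3^1*7^2*17^1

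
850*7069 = 6008650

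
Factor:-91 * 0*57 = 0 = 0^1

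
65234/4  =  16308+1/2= 16308.50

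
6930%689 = 40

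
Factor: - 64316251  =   - 64316251^1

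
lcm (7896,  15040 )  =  315840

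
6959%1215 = 884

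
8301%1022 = 125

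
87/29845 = 87/29845 = 0.00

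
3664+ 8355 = 12019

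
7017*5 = 35085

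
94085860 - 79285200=14800660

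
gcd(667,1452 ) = 1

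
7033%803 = 609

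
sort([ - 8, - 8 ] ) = [ - 8,  -  8 ]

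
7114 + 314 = 7428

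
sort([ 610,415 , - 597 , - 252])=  [ -597, - 252,415,  610 ] 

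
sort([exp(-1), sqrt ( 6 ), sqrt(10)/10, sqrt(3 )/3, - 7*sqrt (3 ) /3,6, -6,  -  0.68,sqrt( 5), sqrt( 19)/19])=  [-6,-7 * sqrt(3) /3,  -  0.68, sqrt(19)/19, sqrt( 10 )/10,exp( - 1), sqrt( 3)/3 , sqrt(5 ),sqrt( 6),  6]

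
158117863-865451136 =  - 707333273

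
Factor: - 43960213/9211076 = -2^( - 2) * 7^( -1)*11^1*17^(-1)*37^(-1 )*223^1*523^( - 1) * 17921^1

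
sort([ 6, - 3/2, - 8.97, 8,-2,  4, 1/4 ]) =[ - 8.97, - 2,-3/2 , 1/4 , 4, 6,8]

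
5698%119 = 105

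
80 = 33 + 47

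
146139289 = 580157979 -434018690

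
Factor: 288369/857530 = 2^( - 1)*3^2*5^( - 1)* 29^(-1)*179^2*2957^(-1) 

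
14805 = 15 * 987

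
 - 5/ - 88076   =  5/88076= 0.00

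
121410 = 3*40470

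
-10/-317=10/317  =  0.03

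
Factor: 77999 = 77999^1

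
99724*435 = 43379940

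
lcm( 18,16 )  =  144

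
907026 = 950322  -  43296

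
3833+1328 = 5161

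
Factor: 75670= 2^1*5^1*7^1*23^1*47^1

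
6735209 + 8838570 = 15573779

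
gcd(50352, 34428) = 12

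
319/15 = 21 + 4/15 = 21.27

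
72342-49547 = 22795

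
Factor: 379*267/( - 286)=-2^ ( - 1)*3^1 * 11^( - 1 ) *13^( - 1) * 89^1*379^1  =  -101193/286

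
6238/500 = 12 + 119/250=12.48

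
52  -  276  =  -224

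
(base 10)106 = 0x6a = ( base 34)34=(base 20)56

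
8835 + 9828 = 18663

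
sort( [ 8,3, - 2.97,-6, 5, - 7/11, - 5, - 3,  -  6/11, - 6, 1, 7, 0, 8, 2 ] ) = [ - 6 ,-6, - 5 , - 3 , - 2.97, - 7/11, - 6/11,  0, 1, 2, 3,5,7, 8,8] 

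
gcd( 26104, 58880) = 8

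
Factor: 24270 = 2^1*3^1 * 5^1 * 809^1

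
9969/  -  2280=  - 3323/760   =  - 4.37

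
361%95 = 76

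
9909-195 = 9714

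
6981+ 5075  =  12056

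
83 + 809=892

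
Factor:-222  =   - 2^1*3^1*  37^1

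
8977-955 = 8022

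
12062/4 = 3015 + 1/2 = 3015.50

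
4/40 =1/10 = 0.10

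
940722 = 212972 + 727750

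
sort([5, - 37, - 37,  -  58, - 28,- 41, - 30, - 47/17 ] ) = [-58, - 41, - 37, - 37, - 30, - 28, - 47/17,5] 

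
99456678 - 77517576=21939102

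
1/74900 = 1/74900= 0.00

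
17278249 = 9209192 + 8069057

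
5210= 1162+4048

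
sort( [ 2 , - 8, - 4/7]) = [ - 8, - 4/7, 2]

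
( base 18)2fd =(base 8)1643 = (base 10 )931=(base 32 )t3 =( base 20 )26b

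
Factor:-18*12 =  - 2^3*3^3 = - 216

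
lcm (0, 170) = 0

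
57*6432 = 366624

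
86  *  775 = 66650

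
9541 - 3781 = 5760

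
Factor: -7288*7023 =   -  2^3*3^1*911^1*2341^1=-51183624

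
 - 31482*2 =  -62964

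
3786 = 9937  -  6151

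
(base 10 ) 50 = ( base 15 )35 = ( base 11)46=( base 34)1G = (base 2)110010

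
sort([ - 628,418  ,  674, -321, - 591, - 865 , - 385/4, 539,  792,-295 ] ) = [ - 865,  -  628,  -  591, - 321 , - 295, - 385/4,418,  539,  674,792 ] 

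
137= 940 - 803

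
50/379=50/379 = 0.13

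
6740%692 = 512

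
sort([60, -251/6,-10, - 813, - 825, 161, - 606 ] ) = [ - 825, - 813, - 606, - 251/6, - 10,60, 161]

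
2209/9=245 + 4/9 = 245.44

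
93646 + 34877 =128523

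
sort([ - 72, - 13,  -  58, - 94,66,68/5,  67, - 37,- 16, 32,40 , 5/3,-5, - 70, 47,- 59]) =[ - 94, - 72,-70, - 59, - 58,  -  37, -16, - 13,  -  5,5/3,68/5,32, 40,47,66, 67]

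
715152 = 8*89394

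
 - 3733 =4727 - 8460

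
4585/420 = 131/12 = 10.92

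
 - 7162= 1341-8503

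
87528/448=1563/8=195.38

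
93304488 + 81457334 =174761822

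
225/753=75/251 = 0.30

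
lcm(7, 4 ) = 28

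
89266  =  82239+7027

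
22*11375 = 250250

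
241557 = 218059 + 23498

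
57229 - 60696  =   - 3467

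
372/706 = 186/353 = 0.53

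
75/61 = 75/61 = 1.23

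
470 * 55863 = 26255610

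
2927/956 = 2927/956 =3.06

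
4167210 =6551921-2384711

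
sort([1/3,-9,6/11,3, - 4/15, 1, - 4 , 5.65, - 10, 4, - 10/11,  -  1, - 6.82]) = [ - 10 , - 9, - 6.82, - 4, - 1, - 10/11, - 4/15,1/3 , 6/11,1, 3, 4,5.65 ] 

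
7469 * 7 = 52283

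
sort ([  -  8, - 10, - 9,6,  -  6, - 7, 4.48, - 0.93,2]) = [ - 10,- 9 ,  -  8,-7, - 6,-0.93,2, 4.48,6]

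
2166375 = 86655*25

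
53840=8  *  6730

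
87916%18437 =14168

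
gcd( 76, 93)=1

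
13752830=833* 16510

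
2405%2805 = 2405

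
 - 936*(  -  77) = 72072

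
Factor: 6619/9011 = 6619^1*  9011^( - 1 )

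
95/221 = 95/221  =  0.43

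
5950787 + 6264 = 5957051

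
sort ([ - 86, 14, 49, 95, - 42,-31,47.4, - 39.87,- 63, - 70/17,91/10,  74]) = [ - 86, - 63, - 42, - 39.87, - 31 , - 70/17, 91/10,14, 47.4, 49,74,95]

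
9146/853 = 9146/853=10.72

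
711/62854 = 711/62854 = 0.01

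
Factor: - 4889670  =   - 2^1 *3^1*5^1*162989^1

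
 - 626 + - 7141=-7767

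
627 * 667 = 418209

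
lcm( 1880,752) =3760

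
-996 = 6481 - 7477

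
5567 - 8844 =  - 3277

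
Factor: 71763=3^1*19^1*1259^1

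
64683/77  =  840+3/77= 840.04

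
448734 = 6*74789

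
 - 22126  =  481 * ( - 46)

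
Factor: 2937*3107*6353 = 3^1*11^1*  13^1*89^1*239^1 * 6353^1 = 57972770427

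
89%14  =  5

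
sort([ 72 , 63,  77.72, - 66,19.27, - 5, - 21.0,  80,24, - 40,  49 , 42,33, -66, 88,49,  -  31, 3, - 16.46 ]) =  [ - 66,  -  66, - 40,  -  31,-21.0, - 16.46,  -  5,3, 19.27,  24,33, 42,49, 49, 63,72, 77.72,  80,  88 ] 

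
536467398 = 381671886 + 154795512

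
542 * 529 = 286718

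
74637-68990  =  5647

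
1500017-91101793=  -  89601776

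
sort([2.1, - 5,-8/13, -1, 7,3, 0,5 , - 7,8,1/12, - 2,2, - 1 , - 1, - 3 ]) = [ - 7, - 5, - 3, - 2,-1 ,- 1, - 1, - 8/13,  0,1/12, 2,2.1,3, 5,7,8] 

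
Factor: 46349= 46349^1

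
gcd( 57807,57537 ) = 27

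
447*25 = 11175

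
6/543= 2/181= 0.01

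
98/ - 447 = -98/447= - 0.22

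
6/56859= 2/18953= 0.00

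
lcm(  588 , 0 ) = 0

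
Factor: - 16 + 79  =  63 = 3^2*7^1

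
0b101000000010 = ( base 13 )1221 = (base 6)15510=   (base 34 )27c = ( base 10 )2562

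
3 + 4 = 7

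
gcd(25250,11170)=10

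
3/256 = 3/256= 0.01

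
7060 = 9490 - 2430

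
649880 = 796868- 146988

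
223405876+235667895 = 459073771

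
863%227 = 182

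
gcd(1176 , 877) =1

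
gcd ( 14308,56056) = 196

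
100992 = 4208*24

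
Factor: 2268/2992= 2^( - 2)*3^4 * 7^1*11^( - 1)*17^(  -  1 )= 567/748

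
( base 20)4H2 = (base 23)3FA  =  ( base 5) 30232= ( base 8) 3626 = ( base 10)1942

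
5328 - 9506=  - 4178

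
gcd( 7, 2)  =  1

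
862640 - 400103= 462537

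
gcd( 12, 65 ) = 1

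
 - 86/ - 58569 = 86/58569 = 0.00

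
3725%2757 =968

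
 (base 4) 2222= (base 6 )442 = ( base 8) 252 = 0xaa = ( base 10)170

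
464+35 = 499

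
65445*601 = 39332445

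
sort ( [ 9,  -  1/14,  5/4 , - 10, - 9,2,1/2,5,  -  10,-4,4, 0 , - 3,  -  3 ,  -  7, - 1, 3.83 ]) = [  -  10, - 10, - 9, - 7  , - 4,  -  3, - 3, - 1, - 1/14 , 0, 1/2,  5/4, 2, 3.83, 4,5, 9]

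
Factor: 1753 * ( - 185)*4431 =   -  1436995455 = - 3^1* 5^1*7^1*37^1*211^1*1753^1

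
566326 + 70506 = 636832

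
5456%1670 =446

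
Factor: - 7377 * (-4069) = 3^1 * 13^1*313^1*2459^1 = 30017013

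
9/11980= 9/11980  =  0.00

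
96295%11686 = 2807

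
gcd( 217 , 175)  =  7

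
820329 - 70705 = 749624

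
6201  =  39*159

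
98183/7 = 98183/7  =  14026.14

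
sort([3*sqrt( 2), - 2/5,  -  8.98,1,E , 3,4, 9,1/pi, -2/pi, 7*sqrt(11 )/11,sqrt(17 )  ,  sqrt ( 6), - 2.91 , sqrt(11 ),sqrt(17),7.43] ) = [ - 8.98, - 2.91, - 2/pi, - 2/5, 1/pi , 1,7 * sqrt(11)/11,sqrt( 6),E , 3, sqrt(11),4,sqrt(17), sqrt(17), 3*sqrt( 2),  7.43, 9] 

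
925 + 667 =1592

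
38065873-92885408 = - 54819535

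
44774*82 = 3671468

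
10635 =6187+4448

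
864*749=647136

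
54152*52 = 2815904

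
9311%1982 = 1383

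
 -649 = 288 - 937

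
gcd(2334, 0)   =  2334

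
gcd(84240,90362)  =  2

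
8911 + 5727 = 14638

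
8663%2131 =139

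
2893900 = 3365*860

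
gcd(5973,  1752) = 3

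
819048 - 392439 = 426609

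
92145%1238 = 533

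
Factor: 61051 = 61051^1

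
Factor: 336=2^4 * 3^1*7^1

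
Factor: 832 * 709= 589888 = 2^6 *13^1*709^1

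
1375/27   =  50 + 25/27 = 50.93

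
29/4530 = 29/4530 = 0.01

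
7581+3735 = 11316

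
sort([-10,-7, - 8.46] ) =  [- 10, - 8.46, - 7]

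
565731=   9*62859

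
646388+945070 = 1591458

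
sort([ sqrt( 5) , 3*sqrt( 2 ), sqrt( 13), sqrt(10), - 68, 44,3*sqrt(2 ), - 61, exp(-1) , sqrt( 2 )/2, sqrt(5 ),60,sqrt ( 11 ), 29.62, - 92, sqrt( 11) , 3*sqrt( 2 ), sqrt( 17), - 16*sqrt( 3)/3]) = [ - 92, - 68,-61, -16*sqrt( 3)/3,exp ( - 1), sqrt( 2 )/2,  sqrt(5 ), sqrt ( 5 ),sqrt(10), sqrt(11 ),sqrt ( 11), sqrt( 13 ) , sqrt(17 ),3*sqrt( 2), 3*sqrt(2), 3* sqrt( 2 ), 29.62, 44, 60 ] 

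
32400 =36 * 900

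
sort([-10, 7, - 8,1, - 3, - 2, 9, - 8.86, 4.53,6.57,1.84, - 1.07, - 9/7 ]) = [ - 10, - 8.86, - 8, - 3 ,  -  2, - 9/7, - 1.07,1,1.84,4.53, 6.57 , 7, 9]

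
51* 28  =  1428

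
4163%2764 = 1399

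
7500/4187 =1 + 3313/4187 = 1.79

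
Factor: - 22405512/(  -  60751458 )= 3734252/10125243 = 2^2*3^( - 4)  *125003^( - 1)*933563^1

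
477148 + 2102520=2579668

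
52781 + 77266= 130047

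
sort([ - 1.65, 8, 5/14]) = [ - 1.65,5/14,8]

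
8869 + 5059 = 13928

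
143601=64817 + 78784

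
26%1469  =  26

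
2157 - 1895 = 262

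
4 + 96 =100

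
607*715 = 434005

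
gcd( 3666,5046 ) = 6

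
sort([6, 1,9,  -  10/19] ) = [ - 10/19, 1 , 6,9]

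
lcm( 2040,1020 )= 2040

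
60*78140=4688400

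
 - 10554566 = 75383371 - 85937937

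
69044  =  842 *82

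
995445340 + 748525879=1743971219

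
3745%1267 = 1211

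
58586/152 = 385 + 33/76 = 385.43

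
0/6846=0 = 0.00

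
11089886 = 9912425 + 1177461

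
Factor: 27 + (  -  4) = 23^1 = 23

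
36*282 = 10152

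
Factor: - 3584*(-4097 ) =2^9*7^1*17^1*241^1 = 14683648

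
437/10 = 437/10=43.70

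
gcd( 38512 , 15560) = 8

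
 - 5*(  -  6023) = 30115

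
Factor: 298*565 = 2^1*5^1*113^1*149^1 = 168370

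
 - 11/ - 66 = 1/6 = 0.17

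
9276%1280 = 316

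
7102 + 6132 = 13234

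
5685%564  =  45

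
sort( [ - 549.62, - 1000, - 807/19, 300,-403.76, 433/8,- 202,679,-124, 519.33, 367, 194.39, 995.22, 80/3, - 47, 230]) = [ -1000, - 549.62 ,- 403.76,-202,-124,- 47,- 807/19,  80/3, 433/8,194.39,230,  300,367, 519.33,679, 995.22 ]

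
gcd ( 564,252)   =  12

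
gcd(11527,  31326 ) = 1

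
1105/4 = 276 + 1/4 = 276.25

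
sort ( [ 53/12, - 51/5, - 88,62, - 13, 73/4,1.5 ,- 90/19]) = [ - 88, - 13, - 51/5, - 90/19, 1.5,53/12,73/4, 62] 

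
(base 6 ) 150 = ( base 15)46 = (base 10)66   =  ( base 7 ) 123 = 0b1000010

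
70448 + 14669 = 85117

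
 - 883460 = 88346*( - 10)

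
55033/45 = 55033/45 = 1222.96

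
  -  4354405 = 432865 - 4787270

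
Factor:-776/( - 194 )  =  4= 2^2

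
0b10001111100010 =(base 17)1ED6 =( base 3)110121020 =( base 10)9186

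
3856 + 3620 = 7476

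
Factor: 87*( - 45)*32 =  - 2^5*3^3*5^1* 29^1=- 125280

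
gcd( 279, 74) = 1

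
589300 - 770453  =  -181153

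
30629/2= 15314 + 1/2  =  15314.50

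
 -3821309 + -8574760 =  - 12396069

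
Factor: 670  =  2^1*5^1*67^1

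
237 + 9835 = 10072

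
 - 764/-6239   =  764/6239 = 0.12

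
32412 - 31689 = 723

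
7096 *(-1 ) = -7096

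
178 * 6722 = 1196516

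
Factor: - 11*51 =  - 561 = - 3^1 * 11^1*17^1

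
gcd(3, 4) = 1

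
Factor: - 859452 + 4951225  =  7^1 * 47^1*12437^1 = 4091773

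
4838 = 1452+3386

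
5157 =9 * 573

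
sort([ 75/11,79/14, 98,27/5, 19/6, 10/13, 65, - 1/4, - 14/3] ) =[ - 14/3,  -  1/4, 10/13,19/6,  27/5, 79/14, 75/11, 65, 98] 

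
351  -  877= - 526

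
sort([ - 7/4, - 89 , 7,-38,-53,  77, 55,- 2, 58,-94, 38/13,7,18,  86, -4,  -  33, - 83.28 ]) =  [ - 94,- 89, - 83.28, - 53, - 38,-33,-4, - 2, - 7/4, 38/13, 7, 7, 18,  55, 58,  77, 86]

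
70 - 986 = -916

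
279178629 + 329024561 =608203190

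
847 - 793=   54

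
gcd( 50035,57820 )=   5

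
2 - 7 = -5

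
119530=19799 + 99731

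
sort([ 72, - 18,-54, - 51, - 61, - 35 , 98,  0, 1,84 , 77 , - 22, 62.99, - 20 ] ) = [ - 61, - 54,-51, - 35, - 22, - 20, - 18,0,1,62.99, 72, 77, 84, 98]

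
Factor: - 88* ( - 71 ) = 6248 = 2^3*11^1*71^1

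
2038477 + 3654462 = 5692939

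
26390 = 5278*5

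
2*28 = 56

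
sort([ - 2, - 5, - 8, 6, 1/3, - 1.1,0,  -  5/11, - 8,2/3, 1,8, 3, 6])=[ -8, - 8,-5, -2, - 1.1,-5/11, 0,1/3, 2/3, 1,3, 6, 6 , 8 ] 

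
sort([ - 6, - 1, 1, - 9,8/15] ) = [ - 9, - 6, - 1, 8/15,1 ]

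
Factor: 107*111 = 11877 = 3^1*37^1*107^1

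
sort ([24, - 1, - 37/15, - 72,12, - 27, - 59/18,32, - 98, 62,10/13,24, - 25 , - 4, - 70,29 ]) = [ - 98, - 72, - 70, - 27, - 25 , - 4, - 59/18,-37/15, - 1,10/13,12,24, 24,29,32, 62]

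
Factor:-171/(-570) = 3/10 = 2^( - 1)*3^1*5^( - 1) 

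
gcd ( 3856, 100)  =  4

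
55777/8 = 55777/8 = 6972.12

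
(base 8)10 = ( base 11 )8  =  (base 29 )8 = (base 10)8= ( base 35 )8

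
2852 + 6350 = 9202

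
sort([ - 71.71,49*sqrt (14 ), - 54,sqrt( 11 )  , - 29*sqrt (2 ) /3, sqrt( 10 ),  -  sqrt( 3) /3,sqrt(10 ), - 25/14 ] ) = [ -71.71,  -  54 ,-29*sqrt( 2) /3,  -  25/14, - sqrt( 3) /3,sqrt (10), sqrt(10),sqrt( 11),  49 * sqrt( 14) ] 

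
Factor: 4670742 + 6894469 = 7^1 * 113^1 * 14621^1 = 11565211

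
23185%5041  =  3021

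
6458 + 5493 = 11951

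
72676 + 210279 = 282955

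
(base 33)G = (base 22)g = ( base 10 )16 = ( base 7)22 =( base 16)10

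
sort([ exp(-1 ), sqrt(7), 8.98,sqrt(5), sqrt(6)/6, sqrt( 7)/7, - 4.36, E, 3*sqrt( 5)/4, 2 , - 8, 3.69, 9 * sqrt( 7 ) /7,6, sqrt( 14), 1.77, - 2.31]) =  [ - 8,  -  4.36, - 2.31, exp( - 1), sqrt (7)/7,sqrt( 6)/6, 3 * sqrt( 5)/4, 1.77  ,  2, sqrt ( 5 ), sqrt(7 ), E,9*sqrt(7)/7,3.69, sqrt(14),6,8.98]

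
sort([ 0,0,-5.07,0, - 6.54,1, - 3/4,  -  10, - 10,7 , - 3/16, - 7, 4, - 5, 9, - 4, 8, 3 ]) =[ - 10,-10, - 7, -6.54,-5.07, - 5 , - 4, - 3/4, - 3/16,0, 0, 0, 1,3,4, 7,  8, 9] 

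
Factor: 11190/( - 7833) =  - 10/7= - 2^1*5^1 * 7^( - 1)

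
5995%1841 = 472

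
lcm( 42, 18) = 126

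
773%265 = 243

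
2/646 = 1/323 = 0.00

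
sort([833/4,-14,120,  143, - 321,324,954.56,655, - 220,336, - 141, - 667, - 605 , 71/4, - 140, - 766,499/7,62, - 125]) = [ -766,-667, - 605, - 321, - 220,-141, - 140 , - 125, - 14,71/4, 62 , 499/7,120, 143,833/4,324, 336,655,954.56 ]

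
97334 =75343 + 21991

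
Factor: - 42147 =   -  3^3*7^1*223^1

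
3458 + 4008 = 7466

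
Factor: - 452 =  -  2^2*  113^1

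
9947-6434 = 3513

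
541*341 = 184481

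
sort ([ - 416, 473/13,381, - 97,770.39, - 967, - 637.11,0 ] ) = [ - 967, - 637.11, -416, - 97, 0, 473/13, 381,770.39] 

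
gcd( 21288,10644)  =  10644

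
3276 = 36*91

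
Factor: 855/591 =3^1*5^1*19^1  *197^(-1 ) = 285/197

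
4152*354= 1469808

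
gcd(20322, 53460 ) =18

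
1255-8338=-7083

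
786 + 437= 1223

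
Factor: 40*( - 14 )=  - 560=- 2^4*5^1*7^1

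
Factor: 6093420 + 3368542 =9461962 = 2^1 * 17^1*19^1 * 97^1 * 151^1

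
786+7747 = 8533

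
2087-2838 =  - 751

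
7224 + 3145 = 10369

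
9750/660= 14+17/22 = 14.77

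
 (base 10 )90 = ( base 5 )330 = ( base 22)42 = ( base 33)2O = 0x5a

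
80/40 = 2=2.00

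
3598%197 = 52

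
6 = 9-3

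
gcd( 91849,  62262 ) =1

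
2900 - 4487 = - 1587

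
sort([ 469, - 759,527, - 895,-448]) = [ - 895 , - 759, - 448, 469 , 527 ]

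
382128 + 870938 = 1253066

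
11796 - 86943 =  - 75147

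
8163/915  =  2721/305 = 8.92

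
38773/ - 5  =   - 7755 + 2/5 = - 7754.60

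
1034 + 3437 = 4471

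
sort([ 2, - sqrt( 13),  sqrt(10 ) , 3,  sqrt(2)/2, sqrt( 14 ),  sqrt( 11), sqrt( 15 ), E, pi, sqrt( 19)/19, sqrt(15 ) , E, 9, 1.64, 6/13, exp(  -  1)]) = [ - sqrt( 13),sqrt ( 19)/19,exp( -1 ), 6/13, sqrt(2)/2,1.64, 2 , E, E, 3, pi,sqrt(10),sqrt(11 ), sqrt ( 14 ), sqrt(15), sqrt(15), 9 ] 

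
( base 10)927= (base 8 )1637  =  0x39f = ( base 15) 41C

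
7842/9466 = 3921/4733= 0.83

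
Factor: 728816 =2^4 * 11^1 * 41^1*101^1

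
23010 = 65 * 354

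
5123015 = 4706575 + 416440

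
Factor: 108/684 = 3/19= 3^1 * 19^( - 1 ) 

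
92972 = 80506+12466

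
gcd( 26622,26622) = 26622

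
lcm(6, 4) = 12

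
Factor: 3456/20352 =3^2  *53^(  -  1) = 9/53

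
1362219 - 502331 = 859888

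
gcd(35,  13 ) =1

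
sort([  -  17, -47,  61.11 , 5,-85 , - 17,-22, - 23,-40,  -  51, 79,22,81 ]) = [ - 85,  -  51, - 47 , - 40, - 23, - 22, - 17,-17, 5,  22, 61.11, 79, 81 ] 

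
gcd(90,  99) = 9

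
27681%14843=12838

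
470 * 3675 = 1727250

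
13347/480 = 27 + 129/160 = 27.81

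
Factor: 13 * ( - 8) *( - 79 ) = 8216 = 2^3 * 13^1 * 79^1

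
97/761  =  97/761 = 0.13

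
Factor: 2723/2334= 7/6 =2^(-1) * 3^( - 1)*7^1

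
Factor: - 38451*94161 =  - 3620584611 =- 3^2*7^1*1831^1*31387^1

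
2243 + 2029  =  4272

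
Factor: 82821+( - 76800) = 3^3*223^1  =  6021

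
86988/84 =7249/7 =1035.57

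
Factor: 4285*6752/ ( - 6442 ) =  - 2^4*5^1*211^1 * 857^1 * 3221^(-1) = - 14466160/3221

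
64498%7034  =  1192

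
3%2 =1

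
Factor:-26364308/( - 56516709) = 2^2*3^( - 1)*53^(- 1)* 191^(- 1)*1861^(-1)*6591077^1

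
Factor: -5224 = -2^3*653^1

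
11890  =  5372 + 6518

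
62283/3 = 20761 = 20761.00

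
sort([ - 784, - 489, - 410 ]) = [ - 784, - 489, - 410]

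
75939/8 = 75939/8 = 9492.38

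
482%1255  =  482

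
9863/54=182+35/54=182.65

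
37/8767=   37/8767 = 0.00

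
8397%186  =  27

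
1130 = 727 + 403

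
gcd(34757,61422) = 1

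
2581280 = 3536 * 730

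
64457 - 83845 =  - 19388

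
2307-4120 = - 1813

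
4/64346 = 2/32173 = 0.00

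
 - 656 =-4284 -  - 3628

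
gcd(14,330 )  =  2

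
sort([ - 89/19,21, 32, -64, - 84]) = [ - 84,-64,- 89/19 , 21,32 ]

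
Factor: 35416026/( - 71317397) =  - 2^1*3^2*17^( - 2 )*499^1*3943^1*246773^( - 1)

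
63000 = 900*70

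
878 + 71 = 949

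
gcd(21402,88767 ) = 9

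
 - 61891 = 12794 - 74685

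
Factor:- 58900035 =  - 3^1*5^1 * 67^1 * 103^1*569^1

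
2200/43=2200/43 = 51.16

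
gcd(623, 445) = 89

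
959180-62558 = 896622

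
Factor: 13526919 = 3^4 * 7^1*23857^1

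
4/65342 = 2/32671   =  0.00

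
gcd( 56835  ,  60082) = 1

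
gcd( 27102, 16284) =6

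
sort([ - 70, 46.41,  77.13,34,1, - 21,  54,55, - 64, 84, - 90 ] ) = [ -90,- 70, - 64, - 21,1,34,46.41,54, 55,77.13,84]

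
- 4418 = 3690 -8108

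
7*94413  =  660891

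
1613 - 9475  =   - 7862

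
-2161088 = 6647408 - 8808496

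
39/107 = 39/107 = 0.36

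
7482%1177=420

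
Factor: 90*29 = 2610 = 2^1*3^2*5^1*29^1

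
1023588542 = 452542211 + 571046331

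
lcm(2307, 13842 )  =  13842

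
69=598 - 529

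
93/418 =93/418 = 0.22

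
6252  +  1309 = 7561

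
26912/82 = 13456/41 = 328.20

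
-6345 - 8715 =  - 15060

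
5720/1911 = 2 + 146/147 = 2.99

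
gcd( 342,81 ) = 9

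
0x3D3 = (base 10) 979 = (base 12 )697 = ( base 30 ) 12J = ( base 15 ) 454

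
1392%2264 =1392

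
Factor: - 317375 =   -  5^3 * 2539^1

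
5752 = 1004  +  4748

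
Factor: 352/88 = 4 = 2^2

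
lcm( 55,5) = 55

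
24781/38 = 652+5/38=652.13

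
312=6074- 5762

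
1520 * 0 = 0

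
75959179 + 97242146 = 173201325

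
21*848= 17808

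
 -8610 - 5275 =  -13885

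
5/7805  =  1/1561 = 0.00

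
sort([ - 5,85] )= [ -5,85] 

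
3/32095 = 3/32095 = 0.00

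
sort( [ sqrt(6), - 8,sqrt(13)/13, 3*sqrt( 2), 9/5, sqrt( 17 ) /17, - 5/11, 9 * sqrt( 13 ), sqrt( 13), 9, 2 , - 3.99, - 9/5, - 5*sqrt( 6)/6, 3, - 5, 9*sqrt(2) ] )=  [ - 8,-5, - 3.99, - 5*sqrt( 6)/6,- 9/5,- 5/11,sqrt( 17)/17, sqrt( 13)/13 , 9/5, 2,sqrt( 6), 3, sqrt( 13),3* sqrt( 2),9,9* sqrt ( 2 ), 9* sqrt(13) ]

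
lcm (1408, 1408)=1408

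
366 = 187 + 179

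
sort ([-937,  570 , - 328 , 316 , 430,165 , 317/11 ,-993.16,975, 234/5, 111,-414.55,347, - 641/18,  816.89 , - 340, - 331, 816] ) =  [ - 993.16,  -  937,-414.55, - 340 , - 331, - 328,-641/18,317/11, 234/5,111, 165,316,347,430 , 570 , 816, 816.89,  975 ]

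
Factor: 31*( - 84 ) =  - 2^2*3^1*7^1*31^1 = - 2604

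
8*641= 5128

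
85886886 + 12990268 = 98877154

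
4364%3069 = 1295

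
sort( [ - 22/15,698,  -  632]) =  [ - 632,- 22/15 , 698]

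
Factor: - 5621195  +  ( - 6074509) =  -11695704 = -  2^3*3^1*239^1 *2039^1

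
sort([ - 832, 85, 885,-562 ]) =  [ - 832, - 562, 85,885]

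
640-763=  - 123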